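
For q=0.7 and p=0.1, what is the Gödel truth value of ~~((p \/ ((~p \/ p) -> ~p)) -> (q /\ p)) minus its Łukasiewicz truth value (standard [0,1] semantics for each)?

0.90

Gödel evaluation:
  ~p: Gödel ¬ of 0.1 = 0 (operand ≠ 0)
  (~p \/ p) = max(0, 0.1) = 0.1
  ~p: Gödel ¬ of 0.1 = 0 (operand ≠ 0)
  ((~p \/ p) -> ~p): 0.1 > 0, so result = 0
  (p \/ ((~p \/ p) -> ~p)) = max(0.1, 0) = 0.1
  (q /\ p) = min(0.7, 0.1) = 0.1
  ((p \/ ((~p \/ p) -> ~p)) -> (q /\ p)): 0.1 ≤ 0.1, so result = 1
  ~((p \/ ((~p \/ p) -> ~p)) -> (q /\ p)): Gödel ¬ of 1 = 0 (operand ≠ 0)
  ~~((p \/ ((~p \/ p) -> ~p)) -> (q /\ p)): Gödel ¬ of 0 = 1 (operand is 0)
  Gödel value = 1
Łukasiewicz evaluation:
  ~p: Łukasiewicz ¬ gives 1 − 0.1 = 0.9
  (~p \/ p) = max(0.9, 0.1) = 0.9
  ~p: Łukasiewicz ¬ gives 1 − 0.1 = 0.9
  ((~p \/ p) -> ~p): min(1, 1 − 0.9 + 0.9) = 1
  (p \/ ((~p \/ p) -> ~p)) = max(0.1, 1) = 1
  (q /\ p) = min(0.7, 0.1) = 0.1
  ((p \/ ((~p \/ p) -> ~p)) -> (q /\ p)): min(1, 1 − 1 + 0.1) = 0.1
  ~((p \/ ((~p \/ p) -> ~p)) -> (q /\ p)): Łukasiewicz ¬ gives 1 − 0.1 = 0.9
  ~~((p \/ ((~p \/ p) -> ~p)) -> (q /\ p)): Łukasiewicz ¬ gives 1 − 0.9 = 0.1
  Łukasiewicz value = 0.1
Difference: 1 − 0.1 = 0.90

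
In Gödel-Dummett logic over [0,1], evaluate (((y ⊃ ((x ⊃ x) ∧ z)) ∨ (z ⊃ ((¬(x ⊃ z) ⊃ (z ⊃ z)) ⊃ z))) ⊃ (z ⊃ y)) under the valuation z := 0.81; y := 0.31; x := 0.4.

0.31

(x ⊃ x): 0.4 ≤ 0.4, so result = 1
((x ⊃ x) ∧ z) = min(1, 0.81) = 0.81
(y ⊃ ((x ⊃ x) ∧ z)): 0.31 ≤ 0.81, so result = 1
(x ⊃ z): 0.4 ≤ 0.81, so result = 1
¬(x ⊃ z): Gödel ¬ of 1 = 0 (operand ≠ 0)
(z ⊃ z): 0.81 ≤ 0.81, so result = 1
(¬(x ⊃ z) ⊃ (z ⊃ z)): 0 ≤ 1, so result = 1
((¬(x ⊃ z) ⊃ (z ⊃ z)) ⊃ z): 1 > 0.81, so result = 0.81
(z ⊃ ((¬(x ⊃ z) ⊃ (z ⊃ z)) ⊃ z)): 0.81 ≤ 0.81, so result = 1
((y ⊃ ((x ⊃ x) ∧ z)) ∨ (z ⊃ ((¬(x ⊃ z) ⊃ (z ⊃ z)) ⊃ z))) = max(1, 1) = 1
(z ⊃ y): 0.81 > 0.31, so result = 0.31
(((y ⊃ ((x ⊃ x) ∧ z)) ∨ (z ⊃ ((¬(x ⊃ z) ⊃ (z ⊃ z)) ⊃ z))) ⊃ (z ⊃ y)): 1 > 0.31, so result = 0.31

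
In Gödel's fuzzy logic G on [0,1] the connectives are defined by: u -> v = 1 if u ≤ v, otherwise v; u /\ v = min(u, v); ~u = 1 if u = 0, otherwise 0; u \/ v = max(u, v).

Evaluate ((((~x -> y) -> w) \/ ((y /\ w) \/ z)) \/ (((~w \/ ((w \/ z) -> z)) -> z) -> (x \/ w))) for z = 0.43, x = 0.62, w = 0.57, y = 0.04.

~x: Gödel ¬ of 0.62 = 0 (operand ≠ 0)
(~x -> y): 0 ≤ 0.04, so result = 1
((~x -> y) -> w): 1 > 0.57, so result = 0.57
(y /\ w) = min(0.04, 0.57) = 0.04
((y /\ w) \/ z) = max(0.04, 0.43) = 0.43
(((~x -> y) -> w) \/ ((y /\ w) \/ z)) = max(0.57, 0.43) = 0.57
~w: Gödel ¬ of 0.57 = 0 (operand ≠ 0)
(w \/ z) = max(0.57, 0.43) = 0.57
((w \/ z) -> z): 0.57 > 0.43, so result = 0.43
(~w \/ ((w \/ z) -> z)) = max(0, 0.43) = 0.43
((~w \/ ((w \/ z) -> z)) -> z): 0.43 ≤ 0.43, so result = 1
(x \/ w) = max(0.62, 0.57) = 0.62
(((~w \/ ((w \/ z) -> z)) -> z) -> (x \/ w)): 1 > 0.62, so result = 0.62
((((~x -> y) -> w) \/ ((y /\ w) \/ z)) \/ (((~w \/ ((w \/ z) -> z)) -> z) -> (x \/ w))) = max(0.57, 0.62) = 0.62

0.62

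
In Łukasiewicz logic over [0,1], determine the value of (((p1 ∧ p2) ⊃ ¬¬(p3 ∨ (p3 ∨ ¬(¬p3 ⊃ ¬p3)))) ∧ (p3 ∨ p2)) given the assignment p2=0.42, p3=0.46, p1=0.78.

0.46

(p1 ∧ p2) = min(0.78, 0.42) = 0.42
¬p3: Łukasiewicz ¬ gives 1 − 0.46 = 0.54
¬p3: Łukasiewicz ¬ gives 1 − 0.46 = 0.54
(¬p3 ⊃ ¬p3): min(1, 1 − 0.54 + 0.54) = 1
¬(¬p3 ⊃ ¬p3): Łukasiewicz ¬ gives 1 − 1 = 0
(p3 ∨ ¬(¬p3 ⊃ ¬p3)) = max(0.46, 0) = 0.46
(p3 ∨ (p3 ∨ ¬(¬p3 ⊃ ¬p3))) = max(0.46, 0.46) = 0.46
¬(p3 ∨ (p3 ∨ ¬(¬p3 ⊃ ¬p3))): Łukasiewicz ¬ gives 1 − 0.46 = 0.54
¬¬(p3 ∨ (p3 ∨ ¬(¬p3 ⊃ ¬p3))): Łukasiewicz ¬ gives 1 − 0.54 = 0.46
((p1 ∧ p2) ⊃ ¬¬(p3 ∨ (p3 ∨ ¬(¬p3 ⊃ ¬p3)))): min(1, 1 − 0.42 + 0.46) = 1
(p3 ∨ p2) = max(0.46, 0.42) = 0.46
(((p1 ∧ p2) ⊃ ¬¬(p3 ∨ (p3 ∨ ¬(¬p3 ⊃ ¬p3)))) ∧ (p3 ∨ p2)) = min(1, 0.46) = 0.46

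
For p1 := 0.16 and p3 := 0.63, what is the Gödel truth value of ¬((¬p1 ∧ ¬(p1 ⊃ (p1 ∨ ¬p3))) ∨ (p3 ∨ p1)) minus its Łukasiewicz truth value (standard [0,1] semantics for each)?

-0.37

Gödel evaluation:
  ¬p1: Gödel ¬ of 0.16 = 0 (operand ≠ 0)
  ¬p3: Gödel ¬ of 0.63 = 0 (operand ≠ 0)
  (p1 ∨ ¬p3) = max(0.16, 0) = 0.16
  (p1 ⊃ (p1 ∨ ¬p3)): 0.16 ≤ 0.16, so result = 1
  ¬(p1 ⊃ (p1 ∨ ¬p3)): Gödel ¬ of 1 = 0 (operand ≠ 0)
  (¬p1 ∧ ¬(p1 ⊃ (p1 ∨ ¬p3))) = min(0, 0) = 0
  (p3 ∨ p1) = max(0.63, 0.16) = 0.63
  ((¬p1 ∧ ¬(p1 ⊃ (p1 ∨ ¬p3))) ∨ (p3 ∨ p1)) = max(0, 0.63) = 0.63
  ¬((¬p1 ∧ ¬(p1 ⊃ (p1 ∨ ¬p3))) ∨ (p3 ∨ p1)): Gödel ¬ of 0.63 = 0 (operand ≠ 0)
  Gödel value = 0
Łukasiewicz evaluation:
  ¬p1: Łukasiewicz ¬ gives 1 − 0.16 = 0.84
  ¬p3: Łukasiewicz ¬ gives 1 − 0.63 = 0.37
  (p1 ∨ ¬p3) = max(0.16, 0.37) = 0.37
  (p1 ⊃ (p1 ∨ ¬p3)): min(1, 1 − 0.16 + 0.37) = 1
  ¬(p1 ⊃ (p1 ∨ ¬p3)): Łukasiewicz ¬ gives 1 − 1 = 0
  (¬p1 ∧ ¬(p1 ⊃ (p1 ∨ ¬p3))) = min(0.84, 0) = 0
  (p3 ∨ p1) = max(0.63, 0.16) = 0.63
  ((¬p1 ∧ ¬(p1 ⊃ (p1 ∨ ¬p3))) ∨ (p3 ∨ p1)) = max(0, 0.63) = 0.63
  ¬((¬p1 ∧ ¬(p1 ⊃ (p1 ∨ ¬p3))) ∨ (p3 ∨ p1)): Łukasiewicz ¬ gives 1 − 0.63 = 0.37
  Łukasiewicz value = 0.37
Difference: 0 − 0.37 = -0.37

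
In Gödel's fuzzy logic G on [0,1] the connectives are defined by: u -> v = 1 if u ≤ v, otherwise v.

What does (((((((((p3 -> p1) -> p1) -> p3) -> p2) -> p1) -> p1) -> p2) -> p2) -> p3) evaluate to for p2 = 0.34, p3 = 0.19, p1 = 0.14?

(p3 -> p1): 0.19 > 0.14, so result = 0.14
((p3 -> p1) -> p1): 0.14 ≤ 0.14, so result = 1
(((p3 -> p1) -> p1) -> p3): 1 > 0.19, so result = 0.19
((((p3 -> p1) -> p1) -> p3) -> p2): 0.19 ≤ 0.34, so result = 1
(((((p3 -> p1) -> p1) -> p3) -> p2) -> p1): 1 > 0.14, so result = 0.14
((((((p3 -> p1) -> p1) -> p3) -> p2) -> p1) -> p1): 0.14 ≤ 0.14, so result = 1
(((((((p3 -> p1) -> p1) -> p3) -> p2) -> p1) -> p1) -> p2): 1 > 0.34, so result = 0.34
((((((((p3 -> p1) -> p1) -> p3) -> p2) -> p1) -> p1) -> p2) -> p2): 0.34 ≤ 0.34, so result = 1
(((((((((p3 -> p1) -> p1) -> p3) -> p2) -> p1) -> p1) -> p2) -> p2) -> p3): 1 > 0.19, so result = 0.19

0.19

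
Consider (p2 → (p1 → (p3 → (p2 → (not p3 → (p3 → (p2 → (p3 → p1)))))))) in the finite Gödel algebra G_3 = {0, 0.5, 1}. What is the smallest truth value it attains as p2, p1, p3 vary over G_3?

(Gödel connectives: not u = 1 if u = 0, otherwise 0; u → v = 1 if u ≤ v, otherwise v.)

1.00

Every assignment gives 1. For instance at p2 = 0, p1 = 0, p3 = 0:
  not p3: Gödel ¬ of 0 = 1 (operand is 0)
  (p3 → p1): 0 ≤ 0, so result = 1
  (p2 → (p3 → p1)): 0 ≤ 1, so result = 1
  (p3 → (p2 → (p3 → p1))): 0 ≤ 1, so result = 1
  (not p3 → (p3 → (p2 → (p3 → p1)))): 1 ≤ 1, so result = 1
  (p2 → (not p3 → (p3 → (p2 → (p3 → p1))))): 0 ≤ 1, so result = 1
  (p3 → (p2 → (not p3 → (p3 → (p2 → (p3 → p1)))))): 0 ≤ 1, so result = 1
  (p1 → (p3 → (p2 → (not p3 → (p3 → (p2 → (p3 → p1))))))): 0 ≤ 1, so result = 1
  (p2 → (p1 → (p3 → (p2 → (not p3 → (p3 → (p2 → (p3 → p1)))))))): 0 ≤ 1, so result = 1
All 27 assignments give value 1 — the formula is a G_3-tautology.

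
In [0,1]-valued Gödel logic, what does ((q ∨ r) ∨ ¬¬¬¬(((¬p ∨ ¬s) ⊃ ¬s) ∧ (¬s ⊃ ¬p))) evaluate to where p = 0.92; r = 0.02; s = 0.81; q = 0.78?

1.00

(q ∨ r) = max(0.78, 0.02) = 0.78
¬p: Gödel ¬ of 0.92 = 0 (operand ≠ 0)
¬s: Gödel ¬ of 0.81 = 0 (operand ≠ 0)
(¬p ∨ ¬s) = max(0, 0) = 0
¬s: Gödel ¬ of 0.81 = 0 (operand ≠ 0)
((¬p ∨ ¬s) ⊃ ¬s): 0 ≤ 0, so result = 1
¬s: Gödel ¬ of 0.81 = 0 (operand ≠ 0)
¬p: Gödel ¬ of 0.92 = 0 (operand ≠ 0)
(¬s ⊃ ¬p): 0 ≤ 0, so result = 1
(((¬p ∨ ¬s) ⊃ ¬s) ∧ (¬s ⊃ ¬p)) = min(1, 1) = 1
¬(((¬p ∨ ¬s) ⊃ ¬s) ∧ (¬s ⊃ ¬p)): Gödel ¬ of 1 = 0 (operand ≠ 0)
¬¬(((¬p ∨ ¬s) ⊃ ¬s) ∧ (¬s ⊃ ¬p)): Gödel ¬ of 0 = 1 (operand is 0)
¬¬¬(((¬p ∨ ¬s) ⊃ ¬s) ∧ (¬s ⊃ ¬p)): Gödel ¬ of 1 = 0 (operand ≠ 0)
¬¬¬¬(((¬p ∨ ¬s) ⊃ ¬s) ∧ (¬s ⊃ ¬p)): Gödel ¬ of 0 = 1 (operand is 0)
((q ∨ r) ∨ ¬¬¬¬(((¬p ∨ ¬s) ⊃ ¬s) ∧ (¬s ⊃ ¬p))) = max(0.78, 1) = 1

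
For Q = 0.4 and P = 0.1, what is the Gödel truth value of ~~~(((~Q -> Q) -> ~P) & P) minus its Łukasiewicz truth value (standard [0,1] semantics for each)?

0.10

Gödel evaluation:
  ~Q: Gödel ¬ of 0.4 = 0 (operand ≠ 0)
  (~Q -> Q): 0 ≤ 0.4, so result = 1
  ~P: Gödel ¬ of 0.1 = 0 (operand ≠ 0)
  ((~Q -> Q) -> ~P): 1 > 0, so result = 0
  (((~Q -> Q) -> ~P) & P) = min(0, 0.1) = 0
  ~(((~Q -> Q) -> ~P) & P): Gödel ¬ of 0 = 1 (operand is 0)
  ~~(((~Q -> Q) -> ~P) & P): Gödel ¬ of 1 = 0 (operand ≠ 0)
  ~~~(((~Q -> Q) -> ~P) & P): Gödel ¬ of 0 = 1 (operand is 0)
  Gödel value = 1
Łukasiewicz evaluation:
  ~Q: Łukasiewicz ¬ gives 1 − 0.4 = 0.6
  (~Q -> Q): min(1, 1 − 0.6 + 0.4) = 0.8
  ~P: Łukasiewicz ¬ gives 1 − 0.1 = 0.9
  ((~Q -> Q) -> ~P): min(1, 1 − 0.8 + 0.9) = 1
  (((~Q -> Q) -> ~P) & P) = min(1, 0.1) = 0.1
  ~(((~Q -> Q) -> ~P) & P): Łukasiewicz ¬ gives 1 − 0.1 = 0.9
  ~~(((~Q -> Q) -> ~P) & P): Łukasiewicz ¬ gives 1 − 0.9 = 0.1
  ~~~(((~Q -> Q) -> ~P) & P): Łukasiewicz ¬ gives 1 − 0.1 = 0.9
  Łukasiewicz value = 0.9
Difference: 1 − 0.9 = 0.10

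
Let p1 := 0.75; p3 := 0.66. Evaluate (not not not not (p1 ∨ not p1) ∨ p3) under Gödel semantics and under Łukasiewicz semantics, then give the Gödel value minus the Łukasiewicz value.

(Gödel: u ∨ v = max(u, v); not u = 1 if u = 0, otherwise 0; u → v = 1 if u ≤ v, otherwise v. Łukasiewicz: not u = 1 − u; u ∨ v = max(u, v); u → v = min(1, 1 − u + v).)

Gödel evaluation:
  not p1: Gödel ¬ of 0.75 = 0 (operand ≠ 0)
  (p1 ∨ not p1) = max(0.75, 0) = 0.75
  not (p1 ∨ not p1): Gödel ¬ of 0.75 = 0 (operand ≠ 0)
  not not (p1 ∨ not p1): Gödel ¬ of 0 = 1 (operand is 0)
  not not not (p1 ∨ not p1): Gödel ¬ of 1 = 0 (operand ≠ 0)
  not not not not (p1 ∨ not p1): Gödel ¬ of 0 = 1 (operand is 0)
  (not not not not (p1 ∨ not p1) ∨ p3) = max(1, 0.66) = 1
  Gödel value = 1
Łukasiewicz evaluation:
  not p1: Łukasiewicz ¬ gives 1 − 0.75 = 0.25
  (p1 ∨ not p1) = max(0.75, 0.25) = 0.75
  not (p1 ∨ not p1): Łukasiewicz ¬ gives 1 − 0.75 = 0.25
  not not (p1 ∨ not p1): Łukasiewicz ¬ gives 1 − 0.25 = 0.75
  not not not (p1 ∨ not p1): Łukasiewicz ¬ gives 1 − 0.75 = 0.25
  not not not not (p1 ∨ not p1): Łukasiewicz ¬ gives 1 − 0.25 = 0.75
  (not not not not (p1 ∨ not p1) ∨ p3) = max(0.75, 0.66) = 0.75
  Łukasiewicz value = 0.75
Difference: 1 − 0.75 = 0.25

0.25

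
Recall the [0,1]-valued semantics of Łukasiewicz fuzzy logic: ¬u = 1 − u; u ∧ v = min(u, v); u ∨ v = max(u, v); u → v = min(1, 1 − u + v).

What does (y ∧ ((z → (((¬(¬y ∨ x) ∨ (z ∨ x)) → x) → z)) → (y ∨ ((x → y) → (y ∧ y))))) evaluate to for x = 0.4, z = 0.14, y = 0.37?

0.37

¬y: Łukasiewicz ¬ gives 1 − 0.37 = 0.63
(¬y ∨ x) = max(0.63, 0.4) = 0.63
¬(¬y ∨ x): Łukasiewicz ¬ gives 1 − 0.63 = 0.37
(z ∨ x) = max(0.14, 0.4) = 0.4
(¬(¬y ∨ x) ∨ (z ∨ x)) = max(0.37, 0.4) = 0.4
((¬(¬y ∨ x) ∨ (z ∨ x)) → x): min(1, 1 − 0.4 + 0.4) = 1
(((¬(¬y ∨ x) ∨ (z ∨ x)) → x) → z): min(1, 1 − 1 + 0.14) = 0.14
(z → (((¬(¬y ∨ x) ∨ (z ∨ x)) → x) → z)): min(1, 1 − 0.14 + 0.14) = 1
(x → y): min(1, 1 − 0.4 + 0.37) = 0.97
(y ∧ y) = min(0.37, 0.37) = 0.37
((x → y) → (y ∧ y)): min(1, 1 − 0.97 + 0.37) = 0.4
(y ∨ ((x → y) → (y ∧ y))) = max(0.37, 0.4) = 0.4
((z → (((¬(¬y ∨ x) ∨ (z ∨ x)) → x) → z)) → (y ∨ ((x → y) → (y ∧ y)))): min(1, 1 − 1 + 0.4) = 0.4
(y ∧ ((z → (((¬(¬y ∨ x) ∨ (z ∨ x)) → x) → z)) → (y ∨ ((x → y) → (y ∧ y))))) = min(0.37, 0.4) = 0.37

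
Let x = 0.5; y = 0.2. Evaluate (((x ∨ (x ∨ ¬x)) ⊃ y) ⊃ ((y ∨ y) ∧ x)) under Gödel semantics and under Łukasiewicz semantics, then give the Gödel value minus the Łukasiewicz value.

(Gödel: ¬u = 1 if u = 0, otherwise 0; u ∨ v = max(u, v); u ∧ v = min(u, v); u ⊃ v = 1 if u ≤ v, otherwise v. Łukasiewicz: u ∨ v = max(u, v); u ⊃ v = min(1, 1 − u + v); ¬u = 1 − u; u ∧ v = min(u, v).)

0.50

Gödel evaluation:
  ¬x: Gödel ¬ of 0.5 = 0 (operand ≠ 0)
  (x ∨ ¬x) = max(0.5, 0) = 0.5
  (x ∨ (x ∨ ¬x)) = max(0.5, 0.5) = 0.5
  ((x ∨ (x ∨ ¬x)) ⊃ y): 0.5 > 0.2, so result = 0.2
  (y ∨ y) = max(0.2, 0.2) = 0.2
  ((y ∨ y) ∧ x) = min(0.2, 0.5) = 0.2
  (((x ∨ (x ∨ ¬x)) ⊃ y) ⊃ ((y ∨ y) ∧ x)): 0.2 ≤ 0.2, so result = 1
  Gödel value = 1
Łukasiewicz evaluation:
  ¬x: Łukasiewicz ¬ gives 1 − 0.5 = 0.5
  (x ∨ ¬x) = max(0.5, 0.5) = 0.5
  (x ∨ (x ∨ ¬x)) = max(0.5, 0.5) = 0.5
  ((x ∨ (x ∨ ¬x)) ⊃ y): min(1, 1 − 0.5 + 0.2) = 0.7
  (y ∨ y) = max(0.2, 0.2) = 0.2
  ((y ∨ y) ∧ x) = min(0.2, 0.5) = 0.2
  (((x ∨ (x ∨ ¬x)) ⊃ y) ⊃ ((y ∨ y) ∧ x)): min(1, 1 − 0.7 + 0.2) = 0.5
  Łukasiewicz value = 0.5
Difference: 1 − 0.5 = 0.50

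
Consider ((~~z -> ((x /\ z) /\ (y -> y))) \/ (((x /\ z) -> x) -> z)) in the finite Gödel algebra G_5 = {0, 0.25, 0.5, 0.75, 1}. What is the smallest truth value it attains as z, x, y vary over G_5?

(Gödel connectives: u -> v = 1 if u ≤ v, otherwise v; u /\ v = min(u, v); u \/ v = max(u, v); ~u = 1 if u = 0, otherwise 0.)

0.25

The minimum is attained at z = 0.25, x = 0, y = 0:
  ~z: Gödel ¬ of 0.25 = 0 (operand ≠ 0)
  ~~z: Gödel ¬ of 0 = 1 (operand is 0)
  (x /\ z) = min(0, 0.25) = 0
  (y -> y): 0 ≤ 0, so result = 1
  ((x /\ z) /\ (y -> y)) = min(0, 1) = 0
  (~~z -> ((x /\ z) /\ (y -> y))): 1 > 0, so result = 0
  (x /\ z) = min(0, 0.25) = 0
  ((x /\ z) -> x): 0 ≤ 0, so result = 1
  (((x /\ z) -> x) -> z): 1 > 0.25, so result = 0.25
  ((~~z -> ((x /\ z) /\ (y -> y))) \/ (((x /\ z) -> x) -> z)) = max(0, 0.25) = 0.25
Checking all 125 assignments confirms none give a value below 0.25.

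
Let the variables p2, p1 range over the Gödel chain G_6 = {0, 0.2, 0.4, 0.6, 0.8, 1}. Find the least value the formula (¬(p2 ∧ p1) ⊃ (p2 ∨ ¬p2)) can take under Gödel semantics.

The minimum is attained at p2 = 0.2, p1 = 0:
  (p2 ∧ p1) = min(0.2, 0) = 0
  ¬(p2 ∧ p1): Gödel ¬ of 0 = 1 (operand is 0)
  ¬p2: Gödel ¬ of 0.2 = 0 (operand ≠ 0)
  (p2 ∨ ¬p2) = max(0.2, 0) = 0.2
  (¬(p2 ∧ p1) ⊃ (p2 ∨ ¬p2)): 1 > 0.2, so result = 0.2
Checking all 36 assignments confirms none give a value below 0.20.

0.20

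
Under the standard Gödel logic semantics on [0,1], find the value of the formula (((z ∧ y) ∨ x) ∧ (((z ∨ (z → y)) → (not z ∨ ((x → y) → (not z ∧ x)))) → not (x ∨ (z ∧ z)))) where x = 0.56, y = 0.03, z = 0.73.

0.56

(z ∧ y) = min(0.73, 0.03) = 0.03
((z ∧ y) ∨ x) = max(0.03, 0.56) = 0.56
(z → y): 0.73 > 0.03, so result = 0.03
(z ∨ (z → y)) = max(0.73, 0.03) = 0.73
not z: Gödel ¬ of 0.73 = 0 (operand ≠ 0)
(x → y): 0.56 > 0.03, so result = 0.03
not z: Gödel ¬ of 0.73 = 0 (operand ≠ 0)
(not z ∧ x) = min(0, 0.56) = 0
((x → y) → (not z ∧ x)): 0.03 > 0, so result = 0
(not z ∨ ((x → y) → (not z ∧ x))) = max(0, 0) = 0
((z ∨ (z → y)) → (not z ∨ ((x → y) → (not z ∧ x)))): 0.73 > 0, so result = 0
(z ∧ z) = min(0.73, 0.73) = 0.73
(x ∨ (z ∧ z)) = max(0.56, 0.73) = 0.73
not (x ∨ (z ∧ z)): Gödel ¬ of 0.73 = 0 (operand ≠ 0)
(((z ∨ (z → y)) → (not z ∨ ((x → y) → (not z ∧ x)))) → not (x ∨ (z ∧ z))): 0 ≤ 0, so result = 1
(((z ∧ y) ∨ x) ∧ (((z ∨ (z → y)) → (not z ∨ ((x → y) → (not z ∧ x)))) → not (x ∨ (z ∧ z)))) = min(0.56, 1) = 0.56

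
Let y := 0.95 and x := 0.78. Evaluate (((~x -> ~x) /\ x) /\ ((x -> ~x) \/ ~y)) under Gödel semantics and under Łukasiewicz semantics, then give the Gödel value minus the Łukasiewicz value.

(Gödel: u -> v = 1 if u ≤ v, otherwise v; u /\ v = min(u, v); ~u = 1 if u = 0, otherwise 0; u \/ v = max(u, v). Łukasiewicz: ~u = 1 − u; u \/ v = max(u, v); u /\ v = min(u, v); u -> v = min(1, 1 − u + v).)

-0.44

Gödel evaluation:
  ~x: Gödel ¬ of 0.78 = 0 (operand ≠ 0)
  ~x: Gödel ¬ of 0.78 = 0 (operand ≠ 0)
  (~x -> ~x): 0 ≤ 0, so result = 1
  ((~x -> ~x) /\ x) = min(1, 0.78) = 0.78
  ~x: Gödel ¬ of 0.78 = 0 (operand ≠ 0)
  (x -> ~x): 0.78 > 0, so result = 0
  ~y: Gödel ¬ of 0.95 = 0 (operand ≠ 0)
  ((x -> ~x) \/ ~y) = max(0, 0) = 0
  (((~x -> ~x) /\ x) /\ ((x -> ~x) \/ ~y)) = min(0.78, 0) = 0
  Gödel value = 0
Łukasiewicz evaluation:
  ~x: Łukasiewicz ¬ gives 1 − 0.78 = 0.22
  ~x: Łukasiewicz ¬ gives 1 − 0.78 = 0.22
  (~x -> ~x): min(1, 1 − 0.22 + 0.22) = 1
  ((~x -> ~x) /\ x) = min(1, 0.78) = 0.78
  ~x: Łukasiewicz ¬ gives 1 − 0.78 = 0.22
  (x -> ~x): min(1, 1 − 0.78 + 0.22) = 0.44
  ~y: Łukasiewicz ¬ gives 1 − 0.95 = 0.05
  ((x -> ~x) \/ ~y) = max(0.44, 0.05) = 0.44
  (((~x -> ~x) /\ x) /\ ((x -> ~x) \/ ~y)) = min(0.78, 0.44) = 0.44
  Łukasiewicz value = 0.44
Difference: 0 − 0.44 = -0.44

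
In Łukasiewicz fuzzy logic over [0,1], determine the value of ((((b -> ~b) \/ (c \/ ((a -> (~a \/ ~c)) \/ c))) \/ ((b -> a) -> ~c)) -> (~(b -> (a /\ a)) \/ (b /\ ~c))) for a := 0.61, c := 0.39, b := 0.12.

~b: Łukasiewicz ¬ gives 1 − 0.12 = 0.88
(b -> ~b): min(1, 1 − 0.12 + 0.88) = 1
~a: Łukasiewicz ¬ gives 1 − 0.61 = 0.39
~c: Łukasiewicz ¬ gives 1 − 0.39 = 0.61
(~a \/ ~c) = max(0.39, 0.61) = 0.61
(a -> (~a \/ ~c)): min(1, 1 − 0.61 + 0.61) = 1
((a -> (~a \/ ~c)) \/ c) = max(1, 0.39) = 1
(c \/ ((a -> (~a \/ ~c)) \/ c)) = max(0.39, 1) = 1
((b -> ~b) \/ (c \/ ((a -> (~a \/ ~c)) \/ c))) = max(1, 1) = 1
(b -> a): min(1, 1 − 0.12 + 0.61) = 1
~c: Łukasiewicz ¬ gives 1 − 0.39 = 0.61
((b -> a) -> ~c): min(1, 1 − 1 + 0.61) = 0.61
(((b -> ~b) \/ (c \/ ((a -> (~a \/ ~c)) \/ c))) \/ ((b -> a) -> ~c)) = max(1, 0.61) = 1
(a /\ a) = min(0.61, 0.61) = 0.61
(b -> (a /\ a)): min(1, 1 − 0.12 + 0.61) = 1
~(b -> (a /\ a)): Łukasiewicz ¬ gives 1 − 1 = 0
~c: Łukasiewicz ¬ gives 1 − 0.39 = 0.61
(b /\ ~c) = min(0.12, 0.61) = 0.12
(~(b -> (a /\ a)) \/ (b /\ ~c)) = max(0, 0.12) = 0.12
((((b -> ~b) \/ (c \/ ((a -> (~a \/ ~c)) \/ c))) \/ ((b -> a) -> ~c)) -> (~(b -> (a /\ a)) \/ (b /\ ~c))): min(1, 1 − 1 + 0.12) = 0.12

0.12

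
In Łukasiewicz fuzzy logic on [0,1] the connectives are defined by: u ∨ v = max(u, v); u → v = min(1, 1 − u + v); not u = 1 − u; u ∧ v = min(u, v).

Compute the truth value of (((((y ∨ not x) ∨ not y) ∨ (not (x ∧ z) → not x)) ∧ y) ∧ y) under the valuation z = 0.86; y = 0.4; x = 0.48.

not x: Łukasiewicz ¬ gives 1 − 0.48 = 0.52
(y ∨ not x) = max(0.4, 0.52) = 0.52
not y: Łukasiewicz ¬ gives 1 − 0.4 = 0.6
((y ∨ not x) ∨ not y) = max(0.52, 0.6) = 0.6
(x ∧ z) = min(0.48, 0.86) = 0.48
not (x ∧ z): Łukasiewicz ¬ gives 1 − 0.48 = 0.52
not x: Łukasiewicz ¬ gives 1 − 0.48 = 0.52
(not (x ∧ z) → not x): min(1, 1 − 0.52 + 0.52) = 1
(((y ∨ not x) ∨ not y) ∨ (not (x ∧ z) → not x)) = max(0.6, 1) = 1
((((y ∨ not x) ∨ not y) ∨ (not (x ∧ z) → not x)) ∧ y) = min(1, 0.4) = 0.4
(((((y ∨ not x) ∨ not y) ∨ (not (x ∧ z) → not x)) ∧ y) ∧ y) = min(0.4, 0.4) = 0.4

0.40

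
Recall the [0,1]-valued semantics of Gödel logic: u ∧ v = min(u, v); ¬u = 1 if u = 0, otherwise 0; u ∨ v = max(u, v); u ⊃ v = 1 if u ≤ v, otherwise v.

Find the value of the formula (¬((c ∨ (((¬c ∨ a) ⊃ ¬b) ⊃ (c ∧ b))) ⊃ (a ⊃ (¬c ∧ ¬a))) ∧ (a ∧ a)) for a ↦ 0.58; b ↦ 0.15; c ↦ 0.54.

¬c: Gödel ¬ of 0.54 = 0 (operand ≠ 0)
(¬c ∨ a) = max(0, 0.58) = 0.58
¬b: Gödel ¬ of 0.15 = 0 (operand ≠ 0)
((¬c ∨ a) ⊃ ¬b): 0.58 > 0, so result = 0
(c ∧ b) = min(0.54, 0.15) = 0.15
(((¬c ∨ a) ⊃ ¬b) ⊃ (c ∧ b)): 0 ≤ 0.15, so result = 1
(c ∨ (((¬c ∨ a) ⊃ ¬b) ⊃ (c ∧ b))) = max(0.54, 1) = 1
¬c: Gödel ¬ of 0.54 = 0 (operand ≠ 0)
¬a: Gödel ¬ of 0.58 = 0 (operand ≠ 0)
(¬c ∧ ¬a) = min(0, 0) = 0
(a ⊃ (¬c ∧ ¬a)): 0.58 > 0, so result = 0
((c ∨ (((¬c ∨ a) ⊃ ¬b) ⊃ (c ∧ b))) ⊃ (a ⊃ (¬c ∧ ¬a))): 1 > 0, so result = 0
¬((c ∨ (((¬c ∨ a) ⊃ ¬b) ⊃ (c ∧ b))) ⊃ (a ⊃ (¬c ∧ ¬a))): Gödel ¬ of 0 = 1 (operand is 0)
(a ∧ a) = min(0.58, 0.58) = 0.58
(¬((c ∨ (((¬c ∨ a) ⊃ ¬b) ⊃ (c ∧ b))) ⊃ (a ⊃ (¬c ∧ ¬a))) ∧ (a ∧ a)) = min(1, 0.58) = 0.58

0.58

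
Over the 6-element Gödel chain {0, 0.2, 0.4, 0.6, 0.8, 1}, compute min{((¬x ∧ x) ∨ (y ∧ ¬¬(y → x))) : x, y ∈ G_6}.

0.00

The minimum is attained at x = 0, y = 0:
  ¬x: Gödel ¬ of 0 = 1 (operand is 0)
  (¬x ∧ x) = min(1, 0) = 0
  (y → x): 0 ≤ 0, so result = 1
  ¬(y → x): Gödel ¬ of 1 = 0 (operand ≠ 0)
  ¬¬(y → x): Gödel ¬ of 0 = 1 (operand is 0)
  (y ∧ ¬¬(y → x)) = min(0, 1) = 0
  ((¬x ∧ x) ∨ (y ∧ ¬¬(y → x))) = max(0, 0) = 0
Checking all 36 assignments confirms none give a value below 0.00.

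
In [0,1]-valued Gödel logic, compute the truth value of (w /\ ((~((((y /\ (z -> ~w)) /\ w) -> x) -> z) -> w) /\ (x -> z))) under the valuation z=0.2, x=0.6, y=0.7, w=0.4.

0.20

~w: Gödel ¬ of 0.4 = 0 (operand ≠ 0)
(z -> ~w): 0.2 > 0, so result = 0
(y /\ (z -> ~w)) = min(0.7, 0) = 0
((y /\ (z -> ~w)) /\ w) = min(0, 0.4) = 0
(((y /\ (z -> ~w)) /\ w) -> x): 0 ≤ 0.6, so result = 1
((((y /\ (z -> ~w)) /\ w) -> x) -> z): 1 > 0.2, so result = 0.2
~((((y /\ (z -> ~w)) /\ w) -> x) -> z): Gödel ¬ of 0.2 = 0 (operand ≠ 0)
(~((((y /\ (z -> ~w)) /\ w) -> x) -> z) -> w): 0 ≤ 0.4, so result = 1
(x -> z): 0.6 > 0.2, so result = 0.2
((~((((y /\ (z -> ~w)) /\ w) -> x) -> z) -> w) /\ (x -> z)) = min(1, 0.2) = 0.2
(w /\ ((~((((y /\ (z -> ~w)) /\ w) -> x) -> z) -> w) /\ (x -> z))) = min(0.4, 0.2) = 0.2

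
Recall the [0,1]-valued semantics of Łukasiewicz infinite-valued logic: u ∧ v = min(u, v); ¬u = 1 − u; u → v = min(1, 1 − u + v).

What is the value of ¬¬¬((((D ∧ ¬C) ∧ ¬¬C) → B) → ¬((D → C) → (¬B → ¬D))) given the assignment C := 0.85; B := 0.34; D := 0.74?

0.60

¬C: Łukasiewicz ¬ gives 1 − 0.85 = 0.15
(D ∧ ¬C) = min(0.74, 0.15) = 0.15
¬C: Łukasiewicz ¬ gives 1 − 0.85 = 0.15
¬¬C: Łukasiewicz ¬ gives 1 − 0.15 = 0.85
((D ∧ ¬C) ∧ ¬¬C) = min(0.15, 0.85) = 0.15
(((D ∧ ¬C) ∧ ¬¬C) → B): min(1, 1 − 0.15 + 0.34) = 1
(D → C): min(1, 1 − 0.74 + 0.85) = 1
¬B: Łukasiewicz ¬ gives 1 − 0.34 = 0.66
¬D: Łukasiewicz ¬ gives 1 − 0.74 = 0.26
(¬B → ¬D): min(1, 1 − 0.66 + 0.26) = 0.6
((D → C) → (¬B → ¬D)): min(1, 1 − 1 + 0.6) = 0.6
¬((D → C) → (¬B → ¬D)): Łukasiewicz ¬ gives 1 − 0.6 = 0.4
((((D ∧ ¬C) ∧ ¬¬C) → B) → ¬((D → C) → (¬B → ¬D))): min(1, 1 − 1 + 0.4) = 0.4
¬((((D ∧ ¬C) ∧ ¬¬C) → B) → ¬((D → C) → (¬B → ¬D))): Łukasiewicz ¬ gives 1 − 0.4 = 0.6
¬¬((((D ∧ ¬C) ∧ ¬¬C) → B) → ¬((D → C) → (¬B → ¬D))): Łukasiewicz ¬ gives 1 − 0.6 = 0.4
¬¬¬((((D ∧ ¬C) ∧ ¬¬C) → B) → ¬((D → C) → (¬B → ¬D))): Łukasiewicz ¬ gives 1 − 0.4 = 0.6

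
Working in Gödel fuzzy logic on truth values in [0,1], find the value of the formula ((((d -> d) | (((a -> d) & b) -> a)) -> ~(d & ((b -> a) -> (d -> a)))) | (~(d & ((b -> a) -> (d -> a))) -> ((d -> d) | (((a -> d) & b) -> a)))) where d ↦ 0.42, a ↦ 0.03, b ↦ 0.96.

(d -> d): 0.42 ≤ 0.42, so result = 1
(a -> d): 0.03 ≤ 0.42, so result = 1
((a -> d) & b) = min(1, 0.96) = 0.96
(((a -> d) & b) -> a): 0.96 > 0.03, so result = 0.03
((d -> d) | (((a -> d) & b) -> a)) = max(1, 0.03) = 1
(b -> a): 0.96 > 0.03, so result = 0.03
(d -> a): 0.42 > 0.03, so result = 0.03
((b -> a) -> (d -> a)): 0.03 ≤ 0.03, so result = 1
(d & ((b -> a) -> (d -> a))) = min(0.42, 1) = 0.42
~(d & ((b -> a) -> (d -> a))): Gödel ¬ of 0.42 = 0 (operand ≠ 0)
(((d -> d) | (((a -> d) & b) -> a)) -> ~(d & ((b -> a) -> (d -> a)))): 1 > 0, so result = 0
(b -> a): 0.96 > 0.03, so result = 0.03
(d -> a): 0.42 > 0.03, so result = 0.03
((b -> a) -> (d -> a)): 0.03 ≤ 0.03, so result = 1
(d & ((b -> a) -> (d -> a))) = min(0.42, 1) = 0.42
~(d & ((b -> a) -> (d -> a))): Gödel ¬ of 0.42 = 0 (operand ≠ 0)
(d -> d): 0.42 ≤ 0.42, so result = 1
(a -> d): 0.03 ≤ 0.42, so result = 1
((a -> d) & b) = min(1, 0.96) = 0.96
(((a -> d) & b) -> a): 0.96 > 0.03, so result = 0.03
((d -> d) | (((a -> d) & b) -> a)) = max(1, 0.03) = 1
(~(d & ((b -> a) -> (d -> a))) -> ((d -> d) | (((a -> d) & b) -> a))): 0 ≤ 1, so result = 1
((((d -> d) | (((a -> d) & b) -> a)) -> ~(d & ((b -> a) -> (d -> a)))) | (~(d & ((b -> a) -> (d -> a))) -> ((d -> d) | (((a -> d) & b) -> a)))) = max(0, 1) = 1

1.00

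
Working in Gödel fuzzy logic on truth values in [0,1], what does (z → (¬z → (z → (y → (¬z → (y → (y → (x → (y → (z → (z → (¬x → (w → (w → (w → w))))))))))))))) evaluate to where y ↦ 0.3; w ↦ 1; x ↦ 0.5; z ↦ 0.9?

¬z: Gödel ¬ of 0.9 = 0 (operand ≠ 0)
¬z: Gödel ¬ of 0.9 = 0 (operand ≠ 0)
¬x: Gödel ¬ of 0.5 = 0 (operand ≠ 0)
(w → w): 1 ≤ 1, so result = 1
(w → (w → w)): 1 ≤ 1, so result = 1
(w → (w → (w → w))): 1 ≤ 1, so result = 1
(¬x → (w → (w → (w → w)))): 0 ≤ 1, so result = 1
(z → (¬x → (w → (w → (w → w))))): 0.9 ≤ 1, so result = 1
(z → (z → (¬x → (w → (w → (w → w)))))): 0.9 ≤ 1, so result = 1
(y → (z → (z → (¬x → (w → (w → (w → w))))))): 0.3 ≤ 1, so result = 1
(x → (y → (z → (z → (¬x → (w → (w → (w → w)))))))): 0.5 ≤ 1, so result = 1
(y → (x → (y → (z → (z → (¬x → (w → (w → (w → w))))))))): 0.3 ≤ 1, so result = 1
(y → (y → (x → (y → (z → (z → (¬x → (w → (w → (w → w)))))))))): 0.3 ≤ 1, so result = 1
(¬z → (y → (y → (x → (y → (z → (z → (¬x → (w → (w → (w → w))))))))))): 0 ≤ 1, so result = 1
(y → (¬z → (y → (y → (x → (y → (z → (z → (¬x → (w → (w → (w → w)))))))))))): 0.3 ≤ 1, so result = 1
(z → (y → (¬z → (y → (y → (x → (y → (z → (z → (¬x → (w → (w → (w → w))))))))))))): 0.9 ≤ 1, so result = 1
(¬z → (z → (y → (¬z → (y → (y → (x → (y → (z → (z → (¬x → (w → (w → (w → w)))))))))))))): 0 ≤ 1, so result = 1
(z → (¬z → (z → (y → (¬z → (y → (y → (x → (y → (z → (z → (¬x → (w → (w → (w → w))))))))))))))): 0.9 ≤ 1, so result = 1

1.00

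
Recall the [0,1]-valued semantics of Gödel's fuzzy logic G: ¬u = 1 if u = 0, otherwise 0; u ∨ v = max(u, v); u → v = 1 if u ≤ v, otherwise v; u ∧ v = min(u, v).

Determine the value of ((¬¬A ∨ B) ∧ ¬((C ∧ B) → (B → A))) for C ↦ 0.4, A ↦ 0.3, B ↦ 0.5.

0.00

¬A: Gödel ¬ of 0.3 = 0 (operand ≠ 0)
¬¬A: Gödel ¬ of 0 = 1 (operand is 0)
(¬¬A ∨ B) = max(1, 0.5) = 1
(C ∧ B) = min(0.4, 0.5) = 0.4
(B → A): 0.5 > 0.3, so result = 0.3
((C ∧ B) → (B → A)): 0.4 > 0.3, so result = 0.3
¬((C ∧ B) → (B → A)): Gödel ¬ of 0.3 = 0 (operand ≠ 0)
((¬¬A ∨ B) ∧ ¬((C ∧ B) → (B → A))) = min(1, 0) = 0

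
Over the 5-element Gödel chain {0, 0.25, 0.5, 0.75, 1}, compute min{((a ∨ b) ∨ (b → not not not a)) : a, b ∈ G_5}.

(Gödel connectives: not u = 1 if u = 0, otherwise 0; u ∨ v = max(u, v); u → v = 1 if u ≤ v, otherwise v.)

0.25

The minimum is attained at a = 0.25, b = 0.25:
  (a ∨ b) = max(0.25, 0.25) = 0.25
  not a: Gödel ¬ of 0.25 = 0 (operand ≠ 0)
  not not a: Gödel ¬ of 0 = 1 (operand is 0)
  not not not a: Gödel ¬ of 1 = 0 (operand ≠ 0)
  (b → not not not a): 0.25 > 0, so result = 0
  ((a ∨ b) ∨ (b → not not not a)) = max(0.25, 0) = 0.25
Checking all 25 assignments confirms none give a value below 0.25.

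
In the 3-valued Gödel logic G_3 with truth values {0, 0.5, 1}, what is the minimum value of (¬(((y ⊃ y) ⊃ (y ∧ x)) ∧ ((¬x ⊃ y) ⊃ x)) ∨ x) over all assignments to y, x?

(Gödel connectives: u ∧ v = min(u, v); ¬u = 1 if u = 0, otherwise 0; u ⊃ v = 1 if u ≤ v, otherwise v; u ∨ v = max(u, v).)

0.50

The minimum is attained at y = 0.5, x = 0.5:
  (y ⊃ y): 0.5 ≤ 0.5, so result = 1
  (y ∧ x) = min(0.5, 0.5) = 0.5
  ((y ⊃ y) ⊃ (y ∧ x)): 1 > 0.5, so result = 0.5
  ¬x: Gödel ¬ of 0.5 = 0 (operand ≠ 0)
  (¬x ⊃ y): 0 ≤ 0.5, so result = 1
  ((¬x ⊃ y) ⊃ x): 1 > 0.5, so result = 0.5
  (((y ⊃ y) ⊃ (y ∧ x)) ∧ ((¬x ⊃ y) ⊃ x)) = min(0.5, 0.5) = 0.5
  ¬(((y ⊃ y) ⊃ (y ∧ x)) ∧ ((¬x ⊃ y) ⊃ x)): Gödel ¬ of 0.5 = 0 (operand ≠ 0)
  (¬(((y ⊃ y) ⊃ (y ∧ x)) ∧ ((¬x ⊃ y) ⊃ x)) ∨ x) = max(0, 0.5) = 0.5
Checking all 9 assignments confirms none give a value below 0.50.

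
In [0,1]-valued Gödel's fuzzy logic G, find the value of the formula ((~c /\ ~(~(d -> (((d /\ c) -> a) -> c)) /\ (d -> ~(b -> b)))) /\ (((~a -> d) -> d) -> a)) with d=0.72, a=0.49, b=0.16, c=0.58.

~c: Gödel ¬ of 0.58 = 0 (operand ≠ 0)
(d /\ c) = min(0.72, 0.58) = 0.58
((d /\ c) -> a): 0.58 > 0.49, so result = 0.49
(((d /\ c) -> a) -> c): 0.49 ≤ 0.58, so result = 1
(d -> (((d /\ c) -> a) -> c)): 0.72 ≤ 1, so result = 1
~(d -> (((d /\ c) -> a) -> c)): Gödel ¬ of 1 = 0 (operand ≠ 0)
(b -> b): 0.16 ≤ 0.16, so result = 1
~(b -> b): Gödel ¬ of 1 = 0 (operand ≠ 0)
(d -> ~(b -> b)): 0.72 > 0, so result = 0
(~(d -> (((d /\ c) -> a) -> c)) /\ (d -> ~(b -> b))) = min(0, 0) = 0
~(~(d -> (((d /\ c) -> a) -> c)) /\ (d -> ~(b -> b))): Gödel ¬ of 0 = 1 (operand is 0)
(~c /\ ~(~(d -> (((d /\ c) -> a) -> c)) /\ (d -> ~(b -> b)))) = min(0, 1) = 0
~a: Gödel ¬ of 0.49 = 0 (operand ≠ 0)
(~a -> d): 0 ≤ 0.72, so result = 1
((~a -> d) -> d): 1 > 0.72, so result = 0.72
(((~a -> d) -> d) -> a): 0.72 > 0.49, so result = 0.49
((~c /\ ~(~(d -> (((d /\ c) -> a) -> c)) /\ (d -> ~(b -> b)))) /\ (((~a -> d) -> d) -> a)) = min(0, 0.49) = 0

0.00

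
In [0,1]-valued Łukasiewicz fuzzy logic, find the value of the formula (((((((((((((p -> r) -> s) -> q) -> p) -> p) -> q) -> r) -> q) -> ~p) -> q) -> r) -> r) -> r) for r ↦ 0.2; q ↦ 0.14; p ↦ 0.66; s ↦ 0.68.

(p -> r): min(1, 1 − 0.66 + 0.2) = 0.54
((p -> r) -> s): min(1, 1 − 0.54 + 0.68) = 1
(((p -> r) -> s) -> q): min(1, 1 − 1 + 0.14) = 0.14
((((p -> r) -> s) -> q) -> p): min(1, 1 − 0.14 + 0.66) = 1
(((((p -> r) -> s) -> q) -> p) -> p): min(1, 1 − 1 + 0.66) = 0.66
((((((p -> r) -> s) -> q) -> p) -> p) -> q): min(1, 1 − 0.66 + 0.14) = 0.48
(((((((p -> r) -> s) -> q) -> p) -> p) -> q) -> r): min(1, 1 − 0.48 + 0.2) = 0.72
((((((((p -> r) -> s) -> q) -> p) -> p) -> q) -> r) -> q): min(1, 1 − 0.72 + 0.14) = 0.42
~p: Łukasiewicz ¬ gives 1 − 0.66 = 0.34
(((((((((p -> r) -> s) -> q) -> p) -> p) -> q) -> r) -> q) -> ~p): min(1, 1 − 0.42 + 0.34) = 0.92
((((((((((p -> r) -> s) -> q) -> p) -> p) -> q) -> r) -> q) -> ~p) -> q): min(1, 1 − 0.92 + 0.14) = 0.22
(((((((((((p -> r) -> s) -> q) -> p) -> p) -> q) -> r) -> q) -> ~p) -> q) -> r): min(1, 1 − 0.22 + 0.2) = 0.98
((((((((((((p -> r) -> s) -> q) -> p) -> p) -> q) -> r) -> q) -> ~p) -> q) -> r) -> r): min(1, 1 − 0.98 + 0.2) = 0.22
(((((((((((((p -> r) -> s) -> q) -> p) -> p) -> q) -> r) -> q) -> ~p) -> q) -> r) -> r) -> r): min(1, 1 − 0.22 + 0.2) = 0.98

0.98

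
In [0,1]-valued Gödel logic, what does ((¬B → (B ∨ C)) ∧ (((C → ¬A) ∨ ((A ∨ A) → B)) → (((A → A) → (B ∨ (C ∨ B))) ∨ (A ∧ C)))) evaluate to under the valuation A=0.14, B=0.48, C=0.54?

0.54

¬B: Gödel ¬ of 0.48 = 0 (operand ≠ 0)
(B ∨ C) = max(0.48, 0.54) = 0.54
(¬B → (B ∨ C)): 0 ≤ 0.54, so result = 1
¬A: Gödel ¬ of 0.14 = 0 (operand ≠ 0)
(C → ¬A): 0.54 > 0, so result = 0
(A ∨ A) = max(0.14, 0.14) = 0.14
((A ∨ A) → B): 0.14 ≤ 0.48, so result = 1
((C → ¬A) ∨ ((A ∨ A) → B)) = max(0, 1) = 1
(A → A): 0.14 ≤ 0.14, so result = 1
(C ∨ B) = max(0.54, 0.48) = 0.54
(B ∨ (C ∨ B)) = max(0.48, 0.54) = 0.54
((A → A) → (B ∨ (C ∨ B))): 1 > 0.54, so result = 0.54
(A ∧ C) = min(0.14, 0.54) = 0.14
(((A → A) → (B ∨ (C ∨ B))) ∨ (A ∧ C)) = max(0.54, 0.14) = 0.54
(((C → ¬A) ∨ ((A ∨ A) → B)) → (((A → A) → (B ∨ (C ∨ B))) ∨ (A ∧ C))): 1 > 0.54, so result = 0.54
((¬B → (B ∨ C)) ∧ (((C → ¬A) ∨ ((A ∨ A) → B)) → (((A → A) → (B ∨ (C ∨ B))) ∨ (A ∧ C)))) = min(1, 0.54) = 0.54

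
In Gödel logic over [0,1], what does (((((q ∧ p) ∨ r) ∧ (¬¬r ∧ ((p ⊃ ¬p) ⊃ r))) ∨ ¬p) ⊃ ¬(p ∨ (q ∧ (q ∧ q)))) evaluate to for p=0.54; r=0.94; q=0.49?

0.00

(q ∧ p) = min(0.49, 0.54) = 0.49
((q ∧ p) ∨ r) = max(0.49, 0.94) = 0.94
¬r: Gödel ¬ of 0.94 = 0 (operand ≠ 0)
¬¬r: Gödel ¬ of 0 = 1 (operand is 0)
¬p: Gödel ¬ of 0.54 = 0 (operand ≠ 0)
(p ⊃ ¬p): 0.54 > 0, so result = 0
((p ⊃ ¬p) ⊃ r): 0 ≤ 0.94, so result = 1
(¬¬r ∧ ((p ⊃ ¬p) ⊃ r)) = min(1, 1) = 1
(((q ∧ p) ∨ r) ∧ (¬¬r ∧ ((p ⊃ ¬p) ⊃ r))) = min(0.94, 1) = 0.94
¬p: Gödel ¬ of 0.54 = 0 (operand ≠ 0)
((((q ∧ p) ∨ r) ∧ (¬¬r ∧ ((p ⊃ ¬p) ⊃ r))) ∨ ¬p) = max(0.94, 0) = 0.94
(q ∧ q) = min(0.49, 0.49) = 0.49
(q ∧ (q ∧ q)) = min(0.49, 0.49) = 0.49
(p ∨ (q ∧ (q ∧ q))) = max(0.54, 0.49) = 0.54
¬(p ∨ (q ∧ (q ∧ q))): Gödel ¬ of 0.54 = 0 (operand ≠ 0)
(((((q ∧ p) ∨ r) ∧ (¬¬r ∧ ((p ⊃ ¬p) ⊃ r))) ∨ ¬p) ⊃ ¬(p ∨ (q ∧ (q ∧ q)))): 0.94 > 0, so result = 0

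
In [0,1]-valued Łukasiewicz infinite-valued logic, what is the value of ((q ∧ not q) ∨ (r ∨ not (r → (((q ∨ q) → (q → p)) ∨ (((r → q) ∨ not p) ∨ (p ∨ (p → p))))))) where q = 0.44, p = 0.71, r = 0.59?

not q: Łukasiewicz ¬ gives 1 − 0.44 = 0.56
(q ∧ not q) = min(0.44, 0.56) = 0.44
(q ∨ q) = max(0.44, 0.44) = 0.44
(q → p): min(1, 1 − 0.44 + 0.71) = 1
((q ∨ q) → (q → p)): min(1, 1 − 0.44 + 1) = 1
(r → q): min(1, 1 − 0.59 + 0.44) = 0.85
not p: Łukasiewicz ¬ gives 1 − 0.71 = 0.29
((r → q) ∨ not p) = max(0.85, 0.29) = 0.85
(p → p): min(1, 1 − 0.71 + 0.71) = 1
(p ∨ (p → p)) = max(0.71, 1) = 1
(((r → q) ∨ not p) ∨ (p ∨ (p → p))) = max(0.85, 1) = 1
(((q ∨ q) → (q → p)) ∨ (((r → q) ∨ not p) ∨ (p ∨ (p → p)))) = max(1, 1) = 1
(r → (((q ∨ q) → (q → p)) ∨ (((r → q) ∨ not p) ∨ (p ∨ (p → p))))): min(1, 1 − 0.59 + 1) = 1
not (r → (((q ∨ q) → (q → p)) ∨ (((r → q) ∨ not p) ∨ (p ∨ (p → p))))): Łukasiewicz ¬ gives 1 − 1 = 0
(r ∨ not (r → (((q ∨ q) → (q → p)) ∨ (((r → q) ∨ not p) ∨ (p ∨ (p → p)))))) = max(0.59, 0) = 0.59
((q ∧ not q) ∨ (r ∨ not (r → (((q ∨ q) → (q → p)) ∨ (((r → q) ∨ not p) ∨ (p ∨ (p → p))))))) = max(0.44, 0.59) = 0.59

0.59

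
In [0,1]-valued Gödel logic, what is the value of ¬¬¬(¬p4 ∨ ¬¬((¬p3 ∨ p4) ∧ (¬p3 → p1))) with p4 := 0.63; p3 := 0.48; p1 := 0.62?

0.00

¬p4: Gödel ¬ of 0.63 = 0 (operand ≠ 0)
¬p3: Gödel ¬ of 0.48 = 0 (operand ≠ 0)
(¬p3 ∨ p4) = max(0, 0.63) = 0.63
¬p3: Gödel ¬ of 0.48 = 0 (operand ≠ 0)
(¬p3 → p1): 0 ≤ 0.62, so result = 1
((¬p3 ∨ p4) ∧ (¬p3 → p1)) = min(0.63, 1) = 0.63
¬((¬p3 ∨ p4) ∧ (¬p3 → p1)): Gödel ¬ of 0.63 = 0 (operand ≠ 0)
¬¬((¬p3 ∨ p4) ∧ (¬p3 → p1)): Gödel ¬ of 0 = 1 (operand is 0)
(¬p4 ∨ ¬¬((¬p3 ∨ p4) ∧ (¬p3 → p1))) = max(0, 1) = 1
¬(¬p4 ∨ ¬¬((¬p3 ∨ p4) ∧ (¬p3 → p1))): Gödel ¬ of 1 = 0 (operand ≠ 0)
¬¬(¬p4 ∨ ¬¬((¬p3 ∨ p4) ∧ (¬p3 → p1))): Gödel ¬ of 0 = 1 (operand is 0)
¬¬¬(¬p4 ∨ ¬¬((¬p3 ∨ p4) ∧ (¬p3 → p1))): Gödel ¬ of 1 = 0 (operand ≠ 0)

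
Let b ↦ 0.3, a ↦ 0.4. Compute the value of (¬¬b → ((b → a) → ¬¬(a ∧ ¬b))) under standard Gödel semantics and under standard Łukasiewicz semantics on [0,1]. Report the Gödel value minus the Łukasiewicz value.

Gödel evaluation:
  ¬b: Gödel ¬ of 0.3 = 0 (operand ≠ 0)
  ¬¬b: Gödel ¬ of 0 = 1 (operand is 0)
  (b → a): 0.3 ≤ 0.4, so result = 1
  ¬b: Gödel ¬ of 0.3 = 0 (operand ≠ 0)
  (a ∧ ¬b) = min(0.4, 0) = 0
  ¬(a ∧ ¬b): Gödel ¬ of 0 = 1 (operand is 0)
  ¬¬(a ∧ ¬b): Gödel ¬ of 1 = 0 (operand ≠ 0)
  ((b → a) → ¬¬(a ∧ ¬b)): 1 > 0, so result = 0
  (¬¬b → ((b → a) → ¬¬(a ∧ ¬b))): 1 > 0, so result = 0
  Gödel value = 0
Łukasiewicz evaluation:
  ¬b: Łukasiewicz ¬ gives 1 − 0.3 = 0.7
  ¬¬b: Łukasiewicz ¬ gives 1 − 0.7 = 0.3
  (b → a): min(1, 1 − 0.3 + 0.4) = 1
  ¬b: Łukasiewicz ¬ gives 1 − 0.3 = 0.7
  (a ∧ ¬b) = min(0.4, 0.7) = 0.4
  ¬(a ∧ ¬b): Łukasiewicz ¬ gives 1 − 0.4 = 0.6
  ¬¬(a ∧ ¬b): Łukasiewicz ¬ gives 1 − 0.6 = 0.4
  ((b → a) → ¬¬(a ∧ ¬b)): min(1, 1 − 1 + 0.4) = 0.4
  (¬¬b → ((b → a) → ¬¬(a ∧ ¬b))): min(1, 1 − 0.3 + 0.4) = 1
  Łukasiewicz value = 1
Difference: 0 − 1 = -1.00

-1.00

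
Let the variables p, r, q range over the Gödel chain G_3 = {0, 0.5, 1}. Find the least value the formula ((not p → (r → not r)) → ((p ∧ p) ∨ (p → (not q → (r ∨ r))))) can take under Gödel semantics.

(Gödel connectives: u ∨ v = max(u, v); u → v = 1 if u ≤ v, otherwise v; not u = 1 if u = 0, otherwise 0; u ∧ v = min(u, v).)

0.50

The minimum is attained at p = 0.5, r = 0, q = 0:
  not p: Gödel ¬ of 0.5 = 0 (operand ≠ 0)
  not r: Gödel ¬ of 0 = 1 (operand is 0)
  (r → not r): 0 ≤ 1, so result = 1
  (not p → (r → not r)): 0 ≤ 1, so result = 1
  (p ∧ p) = min(0.5, 0.5) = 0.5
  not q: Gödel ¬ of 0 = 1 (operand is 0)
  (r ∨ r) = max(0, 0) = 0
  (not q → (r ∨ r)): 1 > 0, so result = 0
  (p → (not q → (r ∨ r))): 0.5 > 0, so result = 0
  ((p ∧ p) ∨ (p → (not q → (r ∨ r)))) = max(0.5, 0) = 0.5
  ((not p → (r → not r)) → ((p ∧ p) ∨ (p → (not q → (r ∨ r))))): 1 > 0.5, so result = 0.5
Checking all 27 assignments confirms none give a value below 0.50.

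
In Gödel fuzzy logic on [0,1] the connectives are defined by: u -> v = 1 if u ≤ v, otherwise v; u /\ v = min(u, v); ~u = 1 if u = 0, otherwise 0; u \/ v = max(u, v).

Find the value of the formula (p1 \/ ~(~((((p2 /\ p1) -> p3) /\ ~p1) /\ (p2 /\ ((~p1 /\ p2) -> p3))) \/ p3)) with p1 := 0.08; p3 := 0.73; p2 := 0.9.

(p2 /\ p1) = min(0.9, 0.08) = 0.08
((p2 /\ p1) -> p3): 0.08 ≤ 0.73, so result = 1
~p1: Gödel ¬ of 0.08 = 0 (operand ≠ 0)
(((p2 /\ p1) -> p3) /\ ~p1) = min(1, 0) = 0
~p1: Gödel ¬ of 0.08 = 0 (operand ≠ 0)
(~p1 /\ p2) = min(0, 0.9) = 0
((~p1 /\ p2) -> p3): 0 ≤ 0.73, so result = 1
(p2 /\ ((~p1 /\ p2) -> p3)) = min(0.9, 1) = 0.9
((((p2 /\ p1) -> p3) /\ ~p1) /\ (p2 /\ ((~p1 /\ p2) -> p3))) = min(0, 0.9) = 0
~((((p2 /\ p1) -> p3) /\ ~p1) /\ (p2 /\ ((~p1 /\ p2) -> p3))): Gödel ¬ of 0 = 1 (operand is 0)
(~((((p2 /\ p1) -> p3) /\ ~p1) /\ (p2 /\ ((~p1 /\ p2) -> p3))) \/ p3) = max(1, 0.73) = 1
~(~((((p2 /\ p1) -> p3) /\ ~p1) /\ (p2 /\ ((~p1 /\ p2) -> p3))) \/ p3): Gödel ¬ of 1 = 0 (operand ≠ 0)
(p1 \/ ~(~((((p2 /\ p1) -> p3) /\ ~p1) /\ (p2 /\ ((~p1 /\ p2) -> p3))) \/ p3)) = max(0.08, 0) = 0.08

0.08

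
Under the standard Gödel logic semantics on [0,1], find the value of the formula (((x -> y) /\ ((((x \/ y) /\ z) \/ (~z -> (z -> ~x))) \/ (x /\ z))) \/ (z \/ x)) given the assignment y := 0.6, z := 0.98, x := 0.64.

(x -> y): 0.64 > 0.6, so result = 0.6
(x \/ y) = max(0.64, 0.6) = 0.64
((x \/ y) /\ z) = min(0.64, 0.98) = 0.64
~z: Gödel ¬ of 0.98 = 0 (operand ≠ 0)
~x: Gödel ¬ of 0.64 = 0 (operand ≠ 0)
(z -> ~x): 0.98 > 0, so result = 0
(~z -> (z -> ~x)): 0 ≤ 0, so result = 1
(((x \/ y) /\ z) \/ (~z -> (z -> ~x))) = max(0.64, 1) = 1
(x /\ z) = min(0.64, 0.98) = 0.64
((((x \/ y) /\ z) \/ (~z -> (z -> ~x))) \/ (x /\ z)) = max(1, 0.64) = 1
((x -> y) /\ ((((x \/ y) /\ z) \/ (~z -> (z -> ~x))) \/ (x /\ z))) = min(0.6, 1) = 0.6
(z \/ x) = max(0.98, 0.64) = 0.98
(((x -> y) /\ ((((x \/ y) /\ z) \/ (~z -> (z -> ~x))) \/ (x /\ z))) \/ (z \/ x)) = max(0.6, 0.98) = 0.98

0.98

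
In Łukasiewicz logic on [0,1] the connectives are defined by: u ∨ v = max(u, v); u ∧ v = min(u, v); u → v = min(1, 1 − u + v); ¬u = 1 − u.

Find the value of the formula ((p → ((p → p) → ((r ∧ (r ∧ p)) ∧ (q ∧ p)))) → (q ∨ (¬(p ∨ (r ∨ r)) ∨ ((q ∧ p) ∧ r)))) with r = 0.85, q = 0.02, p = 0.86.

(p → p): min(1, 1 − 0.86 + 0.86) = 1
(r ∧ p) = min(0.85, 0.86) = 0.85
(r ∧ (r ∧ p)) = min(0.85, 0.85) = 0.85
(q ∧ p) = min(0.02, 0.86) = 0.02
((r ∧ (r ∧ p)) ∧ (q ∧ p)) = min(0.85, 0.02) = 0.02
((p → p) → ((r ∧ (r ∧ p)) ∧ (q ∧ p))): min(1, 1 − 1 + 0.02) = 0.02
(p → ((p → p) → ((r ∧ (r ∧ p)) ∧ (q ∧ p)))): min(1, 1 − 0.86 + 0.02) = 0.16
(r ∨ r) = max(0.85, 0.85) = 0.85
(p ∨ (r ∨ r)) = max(0.86, 0.85) = 0.86
¬(p ∨ (r ∨ r)): Łukasiewicz ¬ gives 1 − 0.86 = 0.14
(q ∧ p) = min(0.02, 0.86) = 0.02
((q ∧ p) ∧ r) = min(0.02, 0.85) = 0.02
(¬(p ∨ (r ∨ r)) ∨ ((q ∧ p) ∧ r)) = max(0.14, 0.02) = 0.14
(q ∨ (¬(p ∨ (r ∨ r)) ∨ ((q ∧ p) ∧ r))) = max(0.02, 0.14) = 0.14
((p → ((p → p) → ((r ∧ (r ∧ p)) ∧ (q ∧ p)))) → (q ∨ (¬(p ∨ (r ∨ r)) ∨ ((q ∧ p) ∧ r)))): min(1, 1 − 0.16 + 0.14) = 0.98

0.98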